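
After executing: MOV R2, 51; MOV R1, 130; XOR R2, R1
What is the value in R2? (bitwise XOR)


Register state trace:
  MOV R2, 51  → R2 = 51 (0b00110011)
  MOV R1, 130  → R1 = 130 (0b10000010)
  XOR R2, R1  → R2 = 51 XOR 130 = 177 (0b10110001)
Final: R2 = 177

177


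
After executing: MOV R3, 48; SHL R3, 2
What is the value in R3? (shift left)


Register state trace:
  MOV R3, 48  → R3 = 48
  SHL R3, 2  → R3 = 48 << 2 = 48 * 2^2 = 192
Final: R3 = 192

192


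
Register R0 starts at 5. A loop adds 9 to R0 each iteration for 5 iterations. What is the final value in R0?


Starting value: R0 = 5
  Iter 1: R0 = 5 + 9 = 14
  Iter 2: R0 = 14 + 9 = 23
  Iter 3: R0 = 23 + 9 = 32
  Iter 4: R0 = 32 + 9 = 41
  Iter 5: R0 = 41 + 9 = 50
Final: R0 = 50

50


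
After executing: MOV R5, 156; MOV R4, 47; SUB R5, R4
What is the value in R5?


Register state trace:
  MOV R5, 156  → R5 = 156
  MOV R4, 47  → R4 = 47
  SUB R5, R4  → R5 = 156 - 47 = 109
Final: R5 = 109

109


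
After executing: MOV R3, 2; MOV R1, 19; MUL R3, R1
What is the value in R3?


Register state trace:
  MOV R3, 2  → R3 = 2
  MOV R1, 19  → R1 = 19
  MUL R3, R1  → R3 = 2 * 19 = 38
Final: R3 = 38

38


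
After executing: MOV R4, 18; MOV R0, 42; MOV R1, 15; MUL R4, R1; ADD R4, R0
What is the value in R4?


Register state trace:
  MOV R4, 18  → R4 = 18
  MOV R0, 42  → R0 = 42
  MOV R1, 15  → R1 = 15
  MUL R4, R1  → R4 = 18 * 15 = 270
  ADD R4, R0  → R4 = 270 + 42 = 312
Final: R4 = 312

312


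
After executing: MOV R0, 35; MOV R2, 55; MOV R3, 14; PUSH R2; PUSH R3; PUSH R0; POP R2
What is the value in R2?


Stack trace (top is rightmost):
  MOV R0, 35  → R0 = 35
  MOV R2, 55  → R2 = 55
  MOV R3, 14  → R3 = 14
  PUSH R2  → stack: [55]
  PUSH R3  → stack: [55, 14]
  PUSH R0  → stack: [55, 14, 35]
  POP R2  → R2 = 35, stack: [55, 14]
Final: R2 = 35

35


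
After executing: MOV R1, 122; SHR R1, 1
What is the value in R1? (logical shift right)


Register state trace:
  MOV R1, 122  → R1 = 122
  SHR R1, 1  → R1 = 122 >> 1 = 122 // 2^1 = 61
Final: R1 = 61

61


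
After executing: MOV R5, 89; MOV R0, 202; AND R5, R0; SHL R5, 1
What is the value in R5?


Register state trace:
  MOV R5, 89  → R5 = 89 (0b01011001)
  MOV R0, 202  → R0 = 202 (0b11001010)
  AND R5, R0  → R5 = 89 AND 202 = 72 (0b01001000)
  SHL R5, 1  → R5 = 72 << 1 = 144
Final: R5 = 144

144


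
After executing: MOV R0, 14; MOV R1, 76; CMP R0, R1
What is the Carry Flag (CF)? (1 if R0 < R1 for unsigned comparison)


Register state trace:
  MOV R0, 14  → R0 = 14
  MOV R1, 76  → R1 = 76
  CMP R0, R1  → unsigned 14 - 76: borrow occurs
  14 < 76, so CF = 1
CF = 1

1


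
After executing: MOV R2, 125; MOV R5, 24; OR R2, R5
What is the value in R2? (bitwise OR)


Register state trace:
  MOV R2, 125  → R2 = 125 (0b01111101)
  MOV R5, 24  → R5 = 24 (0b00011000)
  OR R2, R5   → R2 = 125 OR 24 = 125 (0b01111101)
Final: R2 = 125

125


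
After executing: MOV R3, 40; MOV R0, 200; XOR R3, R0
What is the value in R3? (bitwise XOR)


Register state trace:
  MOV R3, 40  → R3 = 40 (0b00101000)
  MOV R0, 200  → R0 = 200 (0b11001000)
  XOR R3, R0  → R3 = 40 XOR 200 = 224 (0b11100000)
Final: R3 = 224

224


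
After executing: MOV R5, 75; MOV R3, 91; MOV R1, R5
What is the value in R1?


Register state trace:
  MOV R5, 75  → R5 = 75
  MOV R3, 91  → R3 = 91
  MOV R1, R5  → R1 = 75
Final: R1 = 75

75


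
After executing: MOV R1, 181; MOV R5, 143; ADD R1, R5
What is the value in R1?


Register state trace:
  MOV R1, 181  → R1 = 181
  MOV R5, 143  → R5 = 143
  ADD R1, R5  → R1 = 181 + 143 = 324
Final: R1 = 324

324


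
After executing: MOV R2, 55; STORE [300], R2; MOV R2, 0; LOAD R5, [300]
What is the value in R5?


Register and memory trace:
  MOV R2, 55  → R2 = 55
  STORE [300], R2  → mem[300] = 55
  MOV R2, 0  → R2 = 0
  LOAD R5, [300]  → R5 = mem[300] = 55
Final: R5 = 55

55


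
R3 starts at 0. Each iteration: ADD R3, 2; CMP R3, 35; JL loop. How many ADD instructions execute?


Loop trace (R3 starts at 0, target 35, step 2):
  ADD #1: R3 = 0 + 2 = 2  → 2 < 35, loop
  ADD #2: R3 = 2 + 2 = 4  → 4 < 35, loop
  ADD #3: R3 = 4 + 2 = 6  → 6 < 35, loop
  ADD #4: R3 = 6 + 2 = 8  → 8 < 35, loop
  ADD #5: R3 = 8 + 2 = 10  → 10 < 35, loop
  ADD #6: R3 = 10 + 2 = 12  → 12 < 35, loop
  ADD #7: R3 = 12 + 2 = 14  → 14 < 35, loop
  ADD #8: R3 = 14 + 2 = 16  → 16 < 35, loop
  ADD #9: R3 = 16 + 2 = 18  → 18 < 35, loop
  ADD #10: R3 = 18 + 2 = 20  → 20 < 35, loop
  ADD #11: R3 = 20 + 2 = 22  → 22 < 35, loop
  ADD #12: R3 = 22 + 2 = 24  → 24 < 35, loop
  ADD #13: R3 = 24 + 2 = 26  → 26 < 35, loop
  ADD #14: R3 = 26 + 2 = 28  → 28 < 35, loop
  ADD #15: R3 = 28 + 2 = 30  → 30 < 35, loop
  ADD #16: R3 = 30 + 2 = 32  → 32 < 35, loop
  ADD #17: R3 = 32 + 2 = 34  → 34 < 35, loop
  ADD #18: R3 = 34 + 2 = 36  → 36 >= 35, exit
Total ADD instructions: 18

18


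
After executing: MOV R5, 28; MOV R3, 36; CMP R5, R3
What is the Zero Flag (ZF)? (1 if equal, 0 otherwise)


Register state trace:
  MOV R5, 28  → R5 = 28
  MOV R3, 36  → R3 = 36
  CMP R5, R3  → computes 28 - 36 = -8
  Result is nonzero, so values are not equal
ZF = 0

0


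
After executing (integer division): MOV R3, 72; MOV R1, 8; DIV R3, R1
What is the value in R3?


Register state trace:
  MOV R3, 72  → R3 = 72
  MOV R1, 8  → R1 = 8
  DIV R3, R1  → R3 = 72 // 8 = 9
Final: R3 = 9

9


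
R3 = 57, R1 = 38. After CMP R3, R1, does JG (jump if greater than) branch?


Trace:
  R3 = 57, R1 = 38
  CMP R3, R1  → compares 57 vs 38
  JG checks: is 57 greater than 38?
  57 > 38, so condition is true
Branch taken: Yes

Yes


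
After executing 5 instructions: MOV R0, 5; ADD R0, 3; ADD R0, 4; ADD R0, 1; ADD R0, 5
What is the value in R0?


Register state trace:
  MOV R0, 5  → R0 = 5
  ADD R0, 3  → R0 = 5 + 3 = 8
  ADD R0, 4  → R0 = 8 + 4 = 12
  ADD R0, 1  → R0 = 12 + 1 = 13
  ADD R0, 5  → R0 = 13 + 5 = 18
Final: R0 = 18

18


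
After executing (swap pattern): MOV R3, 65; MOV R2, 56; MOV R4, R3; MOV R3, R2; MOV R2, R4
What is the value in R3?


Register state trace (swap pattern):
  MOV R3, 65  → R3 = 65
  MOV R2, 56  → R2 = 56
  MOV R4, R3  → R4 = 65  (save R3)
  MOV R3, R2  → R3 = 56  (R3 gets R2's value)
  MOV R2, R4  → R2 = 65  (R2 gets saved value)
Final: R3 = 56

56


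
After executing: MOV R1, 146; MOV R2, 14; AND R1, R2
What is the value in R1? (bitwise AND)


Register state trace:
  MOV R1, 146  → R1 = 146 (0b10010010)
  MOV R2, 14  → R2 = 14 (0b00001110)
  AND R1, R2  → R1 = 146 AND 14 = 2 (0b00000010)
Final: R1 = 2

2


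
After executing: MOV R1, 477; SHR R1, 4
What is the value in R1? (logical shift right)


Register state trace:
  MOV R1, 477  → R1 = 477
  SHR R1, 4  → R1 = 477 >> 4 = 477 // 2^4 = 29
Final: R1 = 29

29


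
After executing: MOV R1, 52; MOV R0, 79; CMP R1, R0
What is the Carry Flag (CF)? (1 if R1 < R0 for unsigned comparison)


Register state trace:
  MOV R1, 52  → R1 = 52
  MOV R0, 79  → R0 = 79
  CMP R1, R0  → unsigned 52 - 79: borrow occurs
  52 < 79, so CF = 1
CF = 1

1


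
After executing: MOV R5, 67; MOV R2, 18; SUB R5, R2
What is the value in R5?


Register state trace:
  MOV R5, 67  → R5 = 67
  MOV R2, 18  → R2 = 18
  SUB R5, R2  → R5 = 67 - 18 = 49
Final: R5 = 49

49


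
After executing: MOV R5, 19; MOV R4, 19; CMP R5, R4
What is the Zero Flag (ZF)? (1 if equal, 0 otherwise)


Register state trace:
  MOV R5, 19  → R5 = 19
  MOV R4, 19  → R4 = 19
  CMP R5, R4  → computes 19 - 19 = 0
  Result is zero, so values are equal
ZF = 1

1


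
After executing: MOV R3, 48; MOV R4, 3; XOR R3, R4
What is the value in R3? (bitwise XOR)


Register state trace:
  MOV R3, 48  → R3 = 48 (0b00110000)
  MOV R4, 3  → R4 = 3 (0b00000011)
  XOR R3, R4  → R3 = 48 XOR 3 = 51 (0b00110011)
Final: R3 = 51

51


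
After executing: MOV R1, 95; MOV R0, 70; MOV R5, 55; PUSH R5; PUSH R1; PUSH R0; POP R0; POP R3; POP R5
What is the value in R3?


Stack trace (top is rightmost):
  MOV R1, 95  → R1 = 95
  MOV R0, 70  → R0 = 70
  MOV R5, 55  → R5 = 55
  PUSH R5  → stack: [55]
  PUSH R1  → stack: [55, 95]
  PUSH R0  → stack: [55, 95, 70]
  POP R0  → R0 = 70, stack: [55, 95]
  POP R3  → R3 = 95, stack: [55]
  POP R5  → R5 = 55, stack: []
Final: R3 = 95

95


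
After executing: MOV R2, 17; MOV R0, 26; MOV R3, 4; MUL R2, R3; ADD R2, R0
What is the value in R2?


Register state trace:
  MOV R2, 17  → R2 = 17
  MOV R0, 26  → R0 = 26
  MOV R3, 4  → R3 = 4
  MUL R2, R3  → R2 = 17 * 4 = 68
  ADD R2, R0  → R2 = 68 + 26 = 94
Final: R2 = 94

94


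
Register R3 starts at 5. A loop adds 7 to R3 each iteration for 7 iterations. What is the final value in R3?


Starting value: R3 = 5
  Iter 1: R3 = 5 + 7 = 12
  Iter 2: R3 = 12 + 7 = 19
  Iter 3: R3 = 19 + 7 = 26
  Iter 4: R3 = 26 + 7 = 33
  Iter 5: R3 = 33 + 7 = 40
  Iter 6: R3 = 40 + 7 = 47
  Iter 7: R3 = 47 + 7 = 54
Final: R3 = 54

54


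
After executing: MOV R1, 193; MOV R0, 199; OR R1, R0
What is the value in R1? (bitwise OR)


Register state trace:
  MOV R1, 193  → R1 = 193 (0b11000001)
  MOV R0, 199  → R0 = 199 (0b11000111)
  OR R1, R0   → R1 = 193 OR 199 = 199 (0b11000111)
Final: R1 = 199

199


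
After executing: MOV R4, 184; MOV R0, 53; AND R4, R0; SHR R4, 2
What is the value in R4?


Register state trace:
  MOV R4, 184  → R4 = 184 (0b10111000)
  MOV R0, 53  → R0 = 53 (0b00110101)
  AND R4, R0  → R4 = 184 AND 53 = 48 (0b00110000)
  SHR R4, 2  → R4 = 48 >> 2 = 12
Final: R4 = 12

12


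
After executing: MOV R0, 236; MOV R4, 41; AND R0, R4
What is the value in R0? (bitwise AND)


Register state trace:
  MOV R0, 236  → R0 = 236 (0b11101100)
  MOV R4, 41  → R4 = 41 (0b00101001)
  AND R0, R4  → R0 = 236 AND 41 = 40 (0b00101000)
Final: R0 = 40

40


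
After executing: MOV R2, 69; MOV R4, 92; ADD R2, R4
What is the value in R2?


Register state trace:
  MOV R2, 69  → R2 = 69
  MOV R4, 92  → R4 = 92
  ADD R2, R4  → R2 = 69 + 92 = 161
Final: R2 = 161

161


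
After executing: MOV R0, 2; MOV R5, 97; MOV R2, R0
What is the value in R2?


Register state trace:
  MOV R0, 2  → R0 = 2
  MOV R5, 97  → R5 = 97
  MOV R2, R0  → R2 = 2
Final: R2 = 2

2


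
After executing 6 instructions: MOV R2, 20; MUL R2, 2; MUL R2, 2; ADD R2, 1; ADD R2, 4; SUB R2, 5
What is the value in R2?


Register state trace:
  MOV R2, 20  → R2 = 20
  MUL R2, 2  → R2 = 20 * 2 = 40
  MUL R2, 2  → R2 = 40 * 2 = 80
  ADD R2, 1  → R2 = 80 + 1 = 81
  ADD R2, 4  → R2 = 81 + 4 = 85
  SUB R2, 5  → R2 = 85 - 5 = 80
Final: R2 = 80

80


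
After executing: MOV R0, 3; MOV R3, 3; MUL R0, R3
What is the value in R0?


Register state trace:
  MOV R0, 3  → R0 = 3
  MOV R3, 3  → R3 = 3
  MUL R0, R3  → R0 = 3 * 3 = 9
Final: R0 = 9

9


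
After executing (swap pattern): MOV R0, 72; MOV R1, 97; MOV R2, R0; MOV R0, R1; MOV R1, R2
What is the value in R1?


Register state trace (swap pattern):
  MOV R0, 72  → R0 = 72
  MOV R1, 97  → R1 = 97
  MOV R2, R0  → R2 = 72  (save R0)
  MOV R0, R1  → R0 = 97  (R0 gets R1's value)
  MOV R1, R2  → R1 = 72  (R1 gets saved value)
Final: R1 = 72

72


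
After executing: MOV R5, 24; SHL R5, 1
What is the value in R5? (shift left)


Register state trace:
  MOV R5, 24  → R5 = 24
  SHL R5, 1  → R5 = 24 << 1 = 24 * 2^1 = 48
Final: R5 = 48

48


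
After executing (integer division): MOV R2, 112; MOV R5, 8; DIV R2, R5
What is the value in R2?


Register state trace:
  MOV R2, 112  → R2 = 112
  MOV R5, 8  → R5 = 8
  DIV R2, R5  → R2 = 112 // 8 = 14
Final: R2 = 14

14


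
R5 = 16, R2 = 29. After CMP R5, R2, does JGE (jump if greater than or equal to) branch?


Trace:
  R5 = 16, R2 = 29
  CMP R5, R2  → compares 16 vs 29
  JGE checks: is 16 greater than or equal to 29?
  16 < 29, so condition is false
Branch taken: No

No


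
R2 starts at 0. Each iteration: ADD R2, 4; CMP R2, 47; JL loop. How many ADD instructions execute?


Loop trace (R2 starts at 0, target 47, step 4):
  ADD #1: R2 = 0 + 4 = 4  → 4 < 47, loop
  ADD #2: R2 = 4 + 4 = 8  → 8 < 47, loop
  ADD #3: R2 = 8 + 4 = 12  → 12 < 47, loop
  ADD #4: R2 = 12 + 4 = 16  → 16 < 47, loop
  ADD #5: R2 = 16 + 4 = 20  → 20 < 47, loop
  ADD #6: R2 = 20 + 4 = 24  → 24 < 47, loop
  ADD #7: R2 = 24 + 4 = 28  → 28 < 47, loop
  ADD #8: R2 = 28 + 4 = 32  → 32 < 47, loop
  ADD #9: R2 = 32 + 4 = 36  → 36 < 47, loop
  ADD #10: R2 = 36 + 4 = 40  → 40 < 47, loop
  ADD #11: R2 = 40 + 4 = 44  → 44 < 47, loop
  ADD #12: R2 = 44 + 4 = 48  → 48 >= 47, exit
Total ADD instructions: 12

12


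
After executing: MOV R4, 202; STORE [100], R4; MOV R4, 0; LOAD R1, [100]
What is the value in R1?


Register and memory trace:
  MOV R4, 202  → R4 = 202
  STORE [100], R4  → mem[100] = 202
  MOV R4, 0  → R4 = 0
  LOAD R1, [100]  → R1 = mem[100] = 202
Final: R1 = 202

202


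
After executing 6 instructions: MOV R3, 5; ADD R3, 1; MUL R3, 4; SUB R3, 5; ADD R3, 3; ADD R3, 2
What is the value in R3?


Register state trace:
  MOV R3, 5  → R3 = 5
  ADD R3, 1  → R3 = 5 + 1 = 6
  MUL R3, 4  → R3 = 6 * 4 = 24
  SUB R3, 5  → R3 = 24 - 5 = 19
  ADD R3, 3  → R3 = 19 + 3 = 22
  ADD R3, 2  → R3 = 22 + 2 = 24
Final: R3 = 24

24


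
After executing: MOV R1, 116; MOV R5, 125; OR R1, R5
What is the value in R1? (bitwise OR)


Register state trace:
  MOV R1, 116  → R1 = 116 (0b01110100)
  MOV R5, 125  → R5 = 125 (0b01111101)
  OR R1, R5   → R1 = 116 OR 125 = 125 (0b01111101)
Final: R1 = 125

125


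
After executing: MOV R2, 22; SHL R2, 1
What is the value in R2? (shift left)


Register state trace:
  MOV R2, 22  → R2 = 22
  SHL R2, 1  → R2 = 22 << 1 = 22 * 2^1 = 44
Final: R2 = 44

44


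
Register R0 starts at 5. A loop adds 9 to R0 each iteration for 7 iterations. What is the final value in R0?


Starting value: R0 = 5
  Iter 1: R0 = 5 + 9 = 14
  Iter 2: R0 = 14 + 9 = 23
  Iter 3: R0 = 23 + 9 = 32
  Iter 4: R0 = 32 + 9 = 41
  Iter 5: R0 = 41 + 9 = 50
  Iter 6: R0 = 50 + 9 = 59
  Iter 7: R0 = 59 + 9 = 68
Final: R0 = 68

68


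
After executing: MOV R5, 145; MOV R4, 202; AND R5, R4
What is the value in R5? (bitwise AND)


Register state trace:
  MOV R5, 145  → R5 = 145 (0b10010001)
  MOV R4, 202  → R4 = 202 (0b11001010)
  AND R5, R4  → R5 = 145 AND 202 = 128 (0b10000000)
Final: R5 = 128

128


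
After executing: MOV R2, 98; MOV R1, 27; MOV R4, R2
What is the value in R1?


Register state trace:
  MOV R2, 98  → R2 = 98
  MOV R1, 27  → R1 = 27
  MOV R4, R2  → R4 = 98
Final: R1 = 27

27


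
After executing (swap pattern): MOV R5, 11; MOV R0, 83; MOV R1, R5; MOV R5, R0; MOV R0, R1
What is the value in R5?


Register state trace (swap pattern):
  MOV R5, 11  → R5 = 11
  MOV R0, 83  → R0 = 83
  MOV R1, R5  → R1 = 11  (save R5)
  MOV R5, R0  → R5 = 83  (R5 gets R0's value)
  MOV R0, R1  → R0 = 11  (R0 gets saved value)
Final: R5 = 83

83


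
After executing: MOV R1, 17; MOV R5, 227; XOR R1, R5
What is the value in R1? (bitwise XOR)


Register state trace:
  MOV R1, 17  → R1 = 17 (0b00010001)
  MOV R5, 227  → R5 = 227 (0b11100011)
  XOR R1, R5  → R1 = 17 XOR 227 = 242 (0b11110010)
Final: R1 = 242

242


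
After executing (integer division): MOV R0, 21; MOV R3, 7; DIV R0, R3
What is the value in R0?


Register state trace:
  MOV R0, 21  → R0 = 21
  MOV R3, 7  → R3 = 7
  DIV R0, R3  → R0 = 21 // 7 = 3
Final: R0 = 3

3


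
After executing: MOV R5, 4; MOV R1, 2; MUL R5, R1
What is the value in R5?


Register state trace:
  MOV R5, 4  → R5 = 4
  MOV R1, 2  → R1 = 2
  MUL R5, R1  → R5 = 4 * 2 = 8
Final: R5 = 8

8


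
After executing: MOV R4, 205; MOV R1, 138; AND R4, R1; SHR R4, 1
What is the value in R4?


Register state trace:
  MOV R4, 205  → R4 = 205 (0b11001101)
  MOV R1, 138  → R1 = 138 (0b10001010)
  AND R4, R1  → R4 = 205 AND 138 = 136 (0b10001000)
  SHR R4, 1  → R4 = 136 >> 1 = 68
Final: R4 = 68

68


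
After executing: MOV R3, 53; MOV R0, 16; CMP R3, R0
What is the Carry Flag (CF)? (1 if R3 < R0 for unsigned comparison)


Register state trace:
  MOV R3, 53  → R3 = 53
  MOV R0, 16  → R0 = 16
  CMP R3, R0  → unsigned 53 - 16: no borrow
  53 >= 16, so CF = 0
CF = 0

0


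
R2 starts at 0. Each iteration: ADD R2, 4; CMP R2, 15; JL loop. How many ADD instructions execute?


Loop trace (R2 starts at 0, target 15, step 4):
  ADD #1: R2 = 0 + 4 = 4  → 4 < 15, loop
  ADD #2: R2 = 4 + 4 = 8  → 8 < 15, loop
  ADD #3: R2 = 8 + 4 = 12  → 12 < 15, loop
  ADD #4: R2 = 12 + 4 = 16  → 16 >= 15, exit
Total ADD instructions: 4

4


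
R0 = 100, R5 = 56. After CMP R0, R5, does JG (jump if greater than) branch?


Trace:
  R0 = 100, R5 = 56
  CMP R0, R5  → compares 100 vs 56
  JG checks: is 100 greater than 56?
  100 > 56, so condition is true
Branch taken: Yes

Yes


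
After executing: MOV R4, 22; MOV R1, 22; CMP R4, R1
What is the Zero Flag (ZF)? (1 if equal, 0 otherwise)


Register state trace:
  MOV R4, 22  → R4 = 22
  MOV R1, 22  → R1 = 22
  CMP R4, R1  → computes 22 - 22 = 0
  Result is zero, so values are equal
ZF = 1

1


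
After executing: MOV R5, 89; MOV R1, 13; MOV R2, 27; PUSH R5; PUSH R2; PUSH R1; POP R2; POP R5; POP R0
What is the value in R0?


Stack trace (top is rightmost):
  MOV R5, 89  → R5 = 89
  MOV R1, 13  → R1 = 13
  MOV R2, 27  → R2 = 27
  PUSH R5  → stack: [89]
  PUSH R2  → stack: [89, 27]
  PUSH R1  → stack: [89, 27, 13]
  POP R2  → R2 = 13, stack: [89, 27]
  POP R5  → R5 = 27, stack: [89]
  POP R0  → R0 = 89, stack: []
Final: R0 = 89

89


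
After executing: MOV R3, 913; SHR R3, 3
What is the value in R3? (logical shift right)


Register state trace:
  MOV R3, 913  → R3 = 913
  SHR R3, 3  → R3 = 913 >> 3 = 913 // 2^3 = 114
Final: R3 = 114

114


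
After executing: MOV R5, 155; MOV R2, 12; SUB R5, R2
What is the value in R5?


Register state trace:
  MOV R5, 155  → R5 = 155
  MOV R2, 12  → R2 = 12
  SUB R5, R2  → R5 = 155 - 12 = 143
Final: R5 = 143

143


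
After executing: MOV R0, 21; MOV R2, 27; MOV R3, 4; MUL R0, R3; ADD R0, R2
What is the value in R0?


Register state trace:
  MOV R0, 21  → R0 = 21
  MOV R2, 27  → R2 = 27
  MOV R3, 4  → R3 = 4
  MUL R0, R3  → R0 = 21 * 4 = 84
  ADD R0, R2  → R0 = 84 + 27 = 111
Final: R0 = 111

111


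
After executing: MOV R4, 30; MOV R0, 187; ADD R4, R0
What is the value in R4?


Register state trace:
  MOV R4, 30  → R4 = 30
  MOV R0, 187  → R0 = 187
  ADD R4, R0  → R4 = 30 + 187 = 217
Final: R4 = 217

217


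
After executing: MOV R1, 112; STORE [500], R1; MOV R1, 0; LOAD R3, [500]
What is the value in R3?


Register and memory trace:
  MOV R1, 112  → R1 = 112
  STORE [500], R1  → mem[500] = 112
  MOV R1, 0  → R1 = 0
  LOAD R3, [500]  → R3 = mem[500] = 112
Final: R3 = 112

112


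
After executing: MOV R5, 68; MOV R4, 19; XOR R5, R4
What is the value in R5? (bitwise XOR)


Register state trace:
  MOV R5, 68  → R5 = 68 (0b01000100)
  MOV R4, 19  → R4 = 19 (0b00010011)
  XOR R5, R4  → R5 = 68 XOR 19 = 87 (0b01010111)
Final: R5 = 87

87


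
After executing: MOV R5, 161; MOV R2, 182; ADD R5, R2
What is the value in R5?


Register state trace:
  MOV R5, 161  → R5 = 161
  MOV R2, 182  → R2 = 182
  ADD R5, R2  → R5 = 161 + 182 = 343
Final: R5 = 343

343


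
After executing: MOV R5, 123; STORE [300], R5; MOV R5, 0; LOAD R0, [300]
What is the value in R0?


Register and memory trace:
  MOV R5, 123  → R5 = 123
  STORE [300], R5  → mem[300] = 123
  MOV R5, 0  → R5 = 0
  LOAD R0, [300]  → R0 = mem[300] = 123
Final: R0 = 123

123


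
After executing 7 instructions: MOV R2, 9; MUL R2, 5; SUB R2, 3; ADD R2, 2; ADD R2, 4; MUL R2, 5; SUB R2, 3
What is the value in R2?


Register state trace:
  MOV R2, 9  → R2 = 9
  MUL R2, 5  → R2 = 9 * 5 = 45
  SUB R2, 3  → R2 = 45 - 3 = 42
  ADD R2, 2  → R2 = 42 + 2 = 44
  ADD R2, 4  → R2 = 44 + 4 = 48
  MUL R2, 5  → R2 = 48 * 5 = 240
  SUB R2, 3  → R2 = 240 - 3 = 237
Final: R2 = 237

237


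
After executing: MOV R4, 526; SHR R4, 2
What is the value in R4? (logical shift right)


Register state trace:
  MOV R4, 526  → R4 = 526
  SHR R4, 2  → R4 = 526 >> 2 = 526 // 2^2 = 131
Final: R4 = 131

131


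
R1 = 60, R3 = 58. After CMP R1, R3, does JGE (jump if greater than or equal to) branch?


Trace:
  R1 = 60, R3 = 58
  CMP R1, R3  → compares 60 vs 58
  JGE checks: is 60 greater than or equal to 58?
  60 > 58, so condition is true
Branch taken: Yes

Yes


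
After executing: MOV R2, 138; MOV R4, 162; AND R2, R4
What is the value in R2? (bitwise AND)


Register state trace:
  MOV R2, 138  → R2 = 138 (0b10001010)
  MOV R4, 162  → R4 = 162 (0b10100010)
  AND R2, R4  → R2 = 138 AND 162 = 130 (0b10000010)
Final: R2 = 130

130


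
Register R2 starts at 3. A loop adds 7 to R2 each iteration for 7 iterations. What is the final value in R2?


Starting value: R2 = 3
  Iter 1: R2 = 3 + 7 = 10
  Iter 2: R2 = 10 + 7 = 17
  Iter 3: R2 = 17 + 7 = 24
  Iter 4: R2 = 24 + 7 = 31
  Iter 5: R2 = 31 + 7 = 38
  Iter 6: R2 = 38 + 7 = 45
  Iter 7: R2 = 45 + 7 = 52
Final: R2 = 52

52


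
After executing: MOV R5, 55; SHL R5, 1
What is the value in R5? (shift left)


Register state trace:
  MOV R5, 55  → R5 = 55
  SHL R5, 1  → R5 = 55 << 1 = 55 * 2^1 = 110
Final: R5 = 110

110


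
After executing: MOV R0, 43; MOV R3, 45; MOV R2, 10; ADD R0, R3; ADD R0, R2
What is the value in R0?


Register state trace:
  MOV R0, 43  → R0 = 43
  MOV R3, 45  → R3 = 45
  MOV R2, 10  → R2 = 10
  ADD R0, R3  → R0 = 43 + 45 = 88
  ADD R0, R2  → R0 = 88 + 10 = 98
Final: R0 = 98

98


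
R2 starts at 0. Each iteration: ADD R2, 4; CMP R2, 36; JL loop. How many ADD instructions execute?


Loop trace (R2 starts at 0, target 36, step 4):
  ADD #1: R2 = 0 + 4 = 4  → 4 < 36, loop
  ADD #2: R2 = 4 + 4 = 8  → 8 < 36, loop
  ADD #3: R2 = 8 + 4 = 12  → 12 < 36, loop
  ADD #4: R2 = 12 + 4 = 16  → 16 < 36, loop
  ADD #5: R2 = 16 + 4 = 20  → 20 < 36, loop
  ADD #6: R2 = 20 + 4 = 24  → 24 < 36, loop
  ADD #7: R2 = 24 + 4 = 28  → 28 < 36, loop
  ADD #8: R2 = 28 + 4 = 32  → 32 < 36, loop
  ADD #9: R2 = 32 + 4 = 36  → 36 >= 36, exit
Total ADD instructions: 9

9


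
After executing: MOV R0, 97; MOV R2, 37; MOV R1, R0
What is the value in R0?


Register state trace:
  MOV R0, 97  → R0 = 97
  MOV R2, 37  → R2 = 37
  MOV R1, R0  → R1 = 97
Final: R0 = 97

97


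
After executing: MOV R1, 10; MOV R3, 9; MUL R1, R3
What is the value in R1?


Register state trace:
  MOV R1, 10  → R1 = 10
  MOV R3, 9  → R3 = 9
  MUL R1, R3  → R1 = 10 * 9 = 90
Final: R1 = 90

90


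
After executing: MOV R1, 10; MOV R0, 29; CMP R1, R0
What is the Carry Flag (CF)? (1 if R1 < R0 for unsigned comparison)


Register state trace:
  MOV R1, 10  → R1 = 10
  MOV R0, 29  → R0 = 29
  CMP R1, R0  → unsigned 10 - 29: borrow occurs
  10 < 29, so CF = 1
CF = 1

1


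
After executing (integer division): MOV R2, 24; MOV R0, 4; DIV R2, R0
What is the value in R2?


Register state trace:
  MOV R2, 24  → R2 = 24
  MOV R0, 4  → R0 = 4
  DIV R2, R0  → R2 = 24 // 4 = 6
Final: R2 = 6

6


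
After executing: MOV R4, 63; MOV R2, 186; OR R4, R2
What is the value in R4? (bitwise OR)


Register state trace:
  MOV R4, 63  → R4 = 63 (0b00111111)
  MOV R2, 186  → R2 = 186 (0b10111010)
  OR R4, R2   → R4 = 63 OR 186 = 191 (0b10111111)
Final: R4 = 191

191


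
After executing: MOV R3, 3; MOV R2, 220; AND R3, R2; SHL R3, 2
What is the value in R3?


Register state trace:
  MOV R3, 3  → R3 = 3 (0b00000011)
  MOV R2, 220  → R2 = 220 (0b11011100)
  AND R3, R2  → R3 = 3 AND 220 = 0 (0b00000000)
  SHL R3, 2  → R3 = 0 << 2 = 0
Final: R3 = 0

0


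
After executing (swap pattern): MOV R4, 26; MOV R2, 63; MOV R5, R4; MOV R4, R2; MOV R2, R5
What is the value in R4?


Register state trace (swap pattern):
  MOV R4, 26  → R4 = 26
  MOV R2, 63  → R2 = 63
  MOV R5, R4  → R5 = 26  (save R4)
  MOV R4, R2  → R4 = 63  (R4 gets R2's value)
  MOV R2, R5  → R2 = 26  (R2 gets saved value)
Final: R4 = 63

63


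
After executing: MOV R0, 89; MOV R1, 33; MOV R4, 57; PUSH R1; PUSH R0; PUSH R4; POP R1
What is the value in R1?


Stack trace (top is rightmost):
  MOV R0, 89  → R0 = 89
  MOV R1, 33  → R1 = 33
  MOV R4, 57  → R4 = 57
  PUSH R1  → stack: [33]
  PUSH R0  → stack: [33, 89]
  PUSH R4  → stack: [33, 89, 57]
  POP R1  → R1 = 57, stack: [33, 89]
Final: R1 = 57

57


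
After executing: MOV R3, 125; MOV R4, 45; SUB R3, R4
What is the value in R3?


Register state trace:
  MOV R3, 125  → R3 = 125
  MOV R4, 45  → R4 = 45
  SUB R3, R4  → R3 = 125 - 45 = 80
Final: R3 = 80

80


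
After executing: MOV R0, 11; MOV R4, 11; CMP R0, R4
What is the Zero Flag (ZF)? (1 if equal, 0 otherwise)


Register state trace:
  MOV R0, 11  → R0 = 11
  MOV R4, 11  → R4 = 11
  CMP R0, R4  → computes 11 - 11 = 0
  Result is zero, so values are equal
ZF = 1

1


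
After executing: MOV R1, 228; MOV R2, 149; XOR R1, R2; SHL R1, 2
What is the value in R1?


Register state trace:
  MOV R1, 228  → R1 = 228 (0b11100100)
  MOV R2, 149  → R2 = 149 (0b10010101)
  XOR R1, R2  → R1 = 228 XOR 149 = 113 (0b01110001)
  SHL R1, 2  → R1 = 113 << 2 = 452
Final: R1 = 452

452


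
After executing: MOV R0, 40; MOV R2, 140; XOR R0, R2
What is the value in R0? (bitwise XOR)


Register state trace:
  MOV R0, 40  → R0 = 40 (0b00101000)
  MOV R2, 140  → R2 = 140 (0b10001100)
  XOR R0, R2  → R0 = 40 XOR 140 = 164 (0b10100100)
Final: R0 = 164

164


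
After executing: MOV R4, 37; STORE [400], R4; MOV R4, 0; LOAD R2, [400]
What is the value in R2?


Register and memory trace:
  MOV R4, 37  → R4 = 37
  STORE [400], R4  → mem[400] = 37
  MOV R4, 0  → R4 = 0
  LOAD R2, [400]  → R2 = mem[400] = 37
Final: R2 = 37

37


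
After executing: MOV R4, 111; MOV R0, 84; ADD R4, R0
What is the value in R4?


Register state trace:
  MOV R4, 111  → R4 = 111
  MOV R0, 84  → R0 = 84
  ADD R4, R0  → R4 = 111 + 84 = 195
Final: R4 = 195

195


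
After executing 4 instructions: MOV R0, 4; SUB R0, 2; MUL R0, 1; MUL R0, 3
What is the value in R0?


Register state trace:
  MOV R0, 4  → R0 = 4
  SUB R0, 2  → R0 = 4 - 2 = 2
  MUL R0, 1  → R0 = 2 * 1 = 2
  MUL R0, 3  → R0 = 2 * 3 = 6
Final: R0 = 6

6


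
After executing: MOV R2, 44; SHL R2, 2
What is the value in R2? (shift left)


Register state trace:
  MOV R2, 44  → R2 = 44
  SHL R2, 2  → R2 = 44 << 2 = 44 * 2^2 = 176
Final: R2 = 176

176


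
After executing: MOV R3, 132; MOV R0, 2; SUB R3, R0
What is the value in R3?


Register state trace:
  MOV R3, 132  → R3 = 132
  MOV R0, 2  → R0 = 2
  SUB R3, R0  → R3 = 132 - 2 = 130
Final: R3 = 130

130


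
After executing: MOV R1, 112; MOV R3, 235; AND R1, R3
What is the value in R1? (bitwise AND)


Register state trace:
  MOV R1, 112  → R1 = 112 (0b01110000)
  MOV R3, 235  → R3 = 235 (0b11101011)
  AND R1, R3  → R1 = 112 AND 235 = 96 (0b01100000)
Final: R1 = 96

96


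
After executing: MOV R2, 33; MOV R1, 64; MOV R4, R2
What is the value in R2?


Register state trace:
  MOV R2, 33  → R2 = 33
  MOV R1, 64  → R1 = 64
  MOV R4, R2  → R4 = 33
Final: R2 = 33

33


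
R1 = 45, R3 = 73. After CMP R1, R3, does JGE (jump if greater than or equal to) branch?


Trace:
  R1 = 45, R3 = 73
  CMP R1, R3  → compares 45 vs 73
  JGE checks: is 45 greater than or equal to 73?
  45 < 73, so condition is false
Branch taken: No

No


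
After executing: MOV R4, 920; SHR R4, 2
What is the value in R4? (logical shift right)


Register state trace:
  MOV R4, 920  → R4 = 920
  SHR R4, 2  → R4 = 920 >> 2 = 920 // 2^2 = 230
Final: R4 = 230

230


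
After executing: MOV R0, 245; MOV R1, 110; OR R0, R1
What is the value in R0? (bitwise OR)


Register state trace:
  MOV R0, 245  → R0 = 245 (0b11110101)
  MOV R1, 110  → R1 = 110 (0b01101110)
  OR R0, R1   → R0 = 245 OR 110 = 255 (0b11111111)
Final: R0 = 255

255


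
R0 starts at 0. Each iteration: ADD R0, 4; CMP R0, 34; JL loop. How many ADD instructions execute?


Loop trace (R0 starts at 0, target 34, step 4):
  ADD #1: R0 = 0 + 4 = 4  → 4 < 34, loop
  ADD #2: R0 = 4 + 4 = 8  → 8 < 34, loop
  ADD #3: R0 = 8 + 4 = 12  → 12 < 34, loop
  ADD #4: R0 = 12 + 4 = 16  → 16 < 34, loop
  ADD #5: R0 = 16 + 4 = 20  → 20 < 34, loop
  ADD #6: R0 = 20 + 4 = 24  → 24 < 34, loop
  ADD #7: R0 = 24 + 4 = 28  → 28 < 34, loop
  ADD #8: R0 = 28 + 4 = 32  → 32 < 34, loop
  ADD #9: R0 = 32 + 4 = 36  → 36 >= 34, exit
Total ADD instructions: 9

9


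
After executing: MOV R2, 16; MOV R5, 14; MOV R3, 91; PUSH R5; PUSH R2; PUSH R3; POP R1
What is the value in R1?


Stack trace (top is rightmost):
  MOV R2, 16  → R2 = 16
  MOV R5, 14  → R5 = 14
  MOV R3, 91  → R3 = 91
  PUSH R5  → stack: [14]
  PUSH R2  → stack: [14, 16]
  PUSH R3  → stack: [14, 16, 91]
  POP R1  → R1 = 91, stack: [14, 16]
Final: R1 = 91

91


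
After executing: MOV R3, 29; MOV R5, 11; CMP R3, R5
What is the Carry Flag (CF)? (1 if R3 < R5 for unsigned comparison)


Register state trace:
  MOV R3, 29  → R3 = 29
  MOV R5, 11  → R5 = 11
  CMP R3, R5  → unsigned 29 - 11: no borrow
  29 >= 11, so CF = 0
CF = 0

0


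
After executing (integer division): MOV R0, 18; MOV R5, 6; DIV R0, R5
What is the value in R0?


Register state trace:
  MOV R0, 18  → R0 = 18
  MOV R5, 6  → R5 = 6
  DIV R0, R5  → R0 = 18 // 6 = 3
Final: R0 = 3

3


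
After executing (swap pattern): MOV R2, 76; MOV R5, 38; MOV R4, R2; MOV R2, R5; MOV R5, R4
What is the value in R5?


Register state trace (swap pattern):
  MOV R2, 76  → R2 = 76
  MOV R5, 38  → R5 = 38
  MOV R4, R2  → R4 = 76  (save R2)
  MOV R2, R5  → R2 = 38  (R2 gets R5's value)
  MOV R5, R4  → R5 = 76  (R5 gets saved value)
Final: R5 = 76

76


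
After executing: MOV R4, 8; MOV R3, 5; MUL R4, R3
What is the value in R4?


Register state trace:
  MOV R4, 8  → R4 = 8
  MOV R3, 5  → R3 = 5
  MUL R4, R3  → R4 = 8 * 5 = 40
Final: R4 = 40

40


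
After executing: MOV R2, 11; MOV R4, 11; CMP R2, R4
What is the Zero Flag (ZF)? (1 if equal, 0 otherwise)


Register state trace:
  MOV R2, 11  → R2 = 11
  MOV R4, 11  → R4 = 11
  CMP R2, R4  → computes 11 - 11 = 0
  Result is zero, so values are equal
ZF = 1

1


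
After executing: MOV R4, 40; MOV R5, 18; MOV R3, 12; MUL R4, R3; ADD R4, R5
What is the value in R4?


Register state trace:
  MOV R4, 40  → R4 = 40
  MOV R5, 18  → R5 = 18
  MOV R3, 12  → R3 = 12
  MUL R4, R3  → R4 = 40 * 12 = 480
  ADD R4, R5  → R4 = 480 + 18 = 498
Final: R4 = 498

498


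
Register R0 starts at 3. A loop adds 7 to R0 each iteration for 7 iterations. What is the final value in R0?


Starting value: R0 = 3
  Iter 1: R0 = 3 + 7 = 10
  Iter 2: R0 = 10 + 7 = 17
  Iter 3: R0 = 17 + 7 = 24
  Iter 4: R0 = 24 + 7 = 31
  Iter 5: R0 = 31 + 7 = 38
  Iter 6: R0 = 38 + 7 = 45
  Iter 7: R0 = 45 + 7 = 52
Final: R0 = 52

52


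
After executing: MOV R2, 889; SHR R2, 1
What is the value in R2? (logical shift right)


Register state trace:
  MOV R2, 889  → R2 = 889
  SHR R2, 1  → R2 = 889 >> 1 = 889 // 2^1 = 444
Final: R2 = 444

444


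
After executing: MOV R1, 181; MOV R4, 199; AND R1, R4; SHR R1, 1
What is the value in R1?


Register state trace:
  MOV R1, 181  → R1 = 181 (0b10110101)
  MOV R4, 199  → R4 = 199 (0b11000111)
  AND R1, R4  → R1 = 181 AND 199 = 133 (0b10000101)
  SHR R1, 1  → R1 = 133 >> 1 = 66
Final: R1 = 66

66


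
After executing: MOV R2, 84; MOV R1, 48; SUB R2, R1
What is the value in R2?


Register state trace:
  MOV R2, 84  → R2 = 84
  MOV R1, 48  → R1 = 48
  SUB R2, R1  → R2 = 84 - 48 = 36
Final: R2 = 36

36


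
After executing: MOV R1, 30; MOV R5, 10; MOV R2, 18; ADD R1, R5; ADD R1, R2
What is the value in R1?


Register state trace:
  MOV R1, 30  → R1 = 30
  MOV R5, 10  → R5 = 10
  MOV R2, 18  → R2 = 18
  ADD R1, R5  → R1 = 30 + 10 = 40
  ADD R1, R2  → R1 = 40 + 18 = 58
Final: R1 = 58

58


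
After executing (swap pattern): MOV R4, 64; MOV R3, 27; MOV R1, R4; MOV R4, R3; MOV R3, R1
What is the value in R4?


Register state trace (swap pattern):
  MOV R4, 64  → R4 = 64
  MOV R3, 27  → R3 = 27
  MOV R1, R4  → R1 = 64  (save R4)
  MOV R4, R3  → R4 = 27  (R4 gets R3's value)
  MOV R3, R1  → R3 = 64  (R3 gets saved value)
Final: R4 = 27

27


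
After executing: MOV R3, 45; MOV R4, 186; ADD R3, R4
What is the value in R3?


Register state trace:
  MOV R3, 45  → R3 = 45
  MOV R4, 186  → R4 = 186
  ADD R3, R4  → R3 = 45 + 186 = 231
Final: R3 = 231

231


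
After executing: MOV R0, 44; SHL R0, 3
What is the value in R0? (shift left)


Register state trace:
  MOV R0, 44  → R0 = 44
  SHL R0, 3  → R0 = 44 << 3 = 44 * 2^3 = 352
Final: R0 = 352

352


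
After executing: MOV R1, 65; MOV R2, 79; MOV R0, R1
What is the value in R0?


Register state trace:
  MOV R1, 65  → R1 = 65
  MOV R2, 79  → R2 = 79
  MOV R0, R1  → R0 = 65
Final: R0 = 65

65


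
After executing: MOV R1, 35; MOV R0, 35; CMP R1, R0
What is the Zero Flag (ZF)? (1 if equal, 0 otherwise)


Register state trace:
  MOV R1, 35  → R1 = 35
  MOV R0, 35  → R0 = 35
  CMP R1, R0  → computes 35 - 35 = 0
  Result is zero, so values are equal
ZF = 1

1


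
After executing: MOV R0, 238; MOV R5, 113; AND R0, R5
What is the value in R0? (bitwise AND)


Register state trace:
  MOV R0, 238  → R0 = 238 (0b11101110)
  MOV R5, 113  → R5 = 113 (0b01110001)
  AND R0, R5  → R0 = 238 AND 113 = 96 (0b01100000)
Final: R0 = 96

96


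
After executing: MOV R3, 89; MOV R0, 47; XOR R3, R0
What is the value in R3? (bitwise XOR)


Register state trace:
  MOV R3, 89  → R3 = 89 (0b01011001)
  MOV R0, 47  → R0 = 47 (0b00101111)
  XOR R3, R0  → R3 = 89 XOR 47 = 118 (0b01110110)
Final: R3 = 118

118


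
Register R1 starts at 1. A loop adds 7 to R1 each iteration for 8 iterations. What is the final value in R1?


Starting value: R1 = 1
  Iter 1: R1 = 1 + 7 = 8
  Iter 2: R1 = 8 + 7 = 15
  Iter 3: R1 = 15 + 7 = 22
  Iter 4: R1 = 22 + 7 = 29
  Iter 5: R1 = 29 + 7 = 36
  Iter 6: R1 = 36 + 7 = 43
  Iter 7: R1 = 43 + 7 = 50
  Iter 8: R1 = 50 + 7 = 57
Final: R1 = 57

57


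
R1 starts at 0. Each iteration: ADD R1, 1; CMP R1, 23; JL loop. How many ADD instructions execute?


Loop trace (R1 starts at 0, target 23, step 1):
  ADD #1: R1 = 0 + 1 = 1  → 1 < 23, loop
  ADD #2: R1 = 1 + 1 = 2  → 2 < 23, loop
  ADD #3: R1 = 2 + 1 = 3  → 3 < 23, loop
  ADD #4: R1 = 3 + 1 = 4  → 4 < 23, loop
  ADD #5: R1 = 4 + 1 = 5  → 5 < 23, loop
  ADD #6: R1 = 5 + 1 = 6  → 6 < 23, loop
  ADD #7: R1 = 6 + 1 = 7  → 7 < 23, loop
  ADD #8: R1 = 7 + 1 = 8  → 8 < 23, loop
  ADD #9: R1 = 8 + 1 = 9  → 9 < 23, loop
  ADD #10: R1 = 9 + 1 = 10  → 10 < 23, loop
  ADD #11: R1 = 10 + 1 = 11  → 11 < 23, loop
  ADD #12: R1 = 11 + 1 = 12  → 12 < 23, loop
  ADD #13: R1 = 12 + 1 = 13  → 13 < 23, loop
  ADD #14: R1 = 13 + 1 = 14  → 14 < 23, loop
  ADD #15: R1 = 14 + 1 = 15  → 15 < 23, loop
  ADD #16: R1 = 15 + 1 = 16  → 16 < 23, loop
  ADD #17: R1 = 16 + 1 = 17  → 17 < 23, loop
  ADD #18: R1 = 17 + 1 = 18  → 18 < 23, loop
  ADD #19: R1 = 18 + 1 = 19  → 19 < 23, loop
  ADD #20: R1 = 19 + 1 = 20  → 20 < 23, loop
  ADD #21: R1 = 20 + 1 = 21  → 21 < 23, loop
  ADD #22: R1 = 21 + 1 = 22  → 22 < 23, loop
  ADD #23: R1 = 22 + 1 = 23  → 23 >= 23, exit
Total ADD instructions: 23

23


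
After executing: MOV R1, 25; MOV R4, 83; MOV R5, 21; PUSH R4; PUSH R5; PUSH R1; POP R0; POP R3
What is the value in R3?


Stack trace (top is rightmost):
  MOV R1, 25  → R1 = 25
  MOV R4, 83  → R4 = 83
  MOV R5, 21  → R5 = 21
  PUSH R4  → stack: [83]
  PUSH R5  → stack: [83, 21]
  PUSH R1  → stack: [83, 21, 25]
  POP R0  → R0 = 25, stack: [83, 21]
  POP R3  → R3 = 21, stack: [83]
Final: R3 = 21

21


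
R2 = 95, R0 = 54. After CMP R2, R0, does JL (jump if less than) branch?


Trace:
  R2 = 95, R0 = 54
  CMP R2, R0  → compares 95 vs 54
  JL checks: is 95 less than 54?
  95 > 54, so condition is false
Branch taken: No

No


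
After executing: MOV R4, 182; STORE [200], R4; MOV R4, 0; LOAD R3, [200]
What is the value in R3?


Register and memory trace:
  MOV R4, 182  → R4 = 182
  STORE [200], R4  → mem[200] = 182
  MOV R4, 0  → R4 = 0
  LOAD R3, [200]  → R3 = mem[200] = 182
Final: R3 = 182

182


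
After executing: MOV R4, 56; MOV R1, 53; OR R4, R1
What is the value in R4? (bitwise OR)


Register state trace:
  MOV R4, 56  → R4 = 56 (0b00111000)
  MOV R1, 53  → R1 = 53 (0b00110101)
  OR R4, R1   → R4 = 56 OR 53 = 61 (0b00111101)
Final: R4 = 61

61


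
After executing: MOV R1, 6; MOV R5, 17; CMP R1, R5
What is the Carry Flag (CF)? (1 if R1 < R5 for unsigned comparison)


Register state trace:
  MOV R1, 6  → R1 = 6
  MOV R5, 17  → R5 = 17
  CMP R1, R5  → unsigned 6 - 17: borrow occurs
  6 < 17, so CF = 1
CF = 1

1


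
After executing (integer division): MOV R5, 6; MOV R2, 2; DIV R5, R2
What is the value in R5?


Register state trace:
  MOV R5, 6  → R5 = 6
  MOV R2, 2  → R2 = 2
  DIV R5, R2  → R5 = 6 // 2 = 3
Final: R5 = 3

3


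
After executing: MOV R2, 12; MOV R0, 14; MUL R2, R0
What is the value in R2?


Register state trace:
  MOV R2, 12  → R2 = 12
  MOV R0, 14  → R0 = 14
  MUL R2, R0  → R2 = 12 * 14 = 168
Final: R2 = 168

168


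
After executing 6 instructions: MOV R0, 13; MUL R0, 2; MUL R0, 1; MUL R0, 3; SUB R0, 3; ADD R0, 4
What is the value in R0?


Register state trace:
  MOV R0, 13  → R0 = 13
  MUL R0, 2  → R0 = 13 * 2 = 26
  MUL R0, 1  → R0 = 26 * 1 = 26
  MUL R0, 3  → R0 = 26 * 3 = 78
  SUB R0, 3  → R0 = 78 - 3 = 75
  ADD R0, 4  → R0 = 75 + 4 = 79
Final: R0 = 79

79


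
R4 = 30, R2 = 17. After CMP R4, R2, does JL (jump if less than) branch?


Trace:
  R4 = 30, R2 = 17
  CMP R4, R2  → compares 30 vs 17
  JL checks: is 30 less than 17?
  30 > 17, so condition is false
Branch taken: No

No


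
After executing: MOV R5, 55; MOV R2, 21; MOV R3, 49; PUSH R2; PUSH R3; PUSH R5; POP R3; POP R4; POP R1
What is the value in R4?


Stack trace (top is rightmost):
  MOV R5, 55  → R5 = 55
  MOV R2, 21  → R2 = 21
  MOV R3, 49  → R3 = 49
  PUSH R2  → stack: [21]
  PUSH R3  → stack: [21, 49]
  PUSH R5  → stack: [21, 49, 55]
  POP R3  → R3 = 55, stack: [21, 49]
  POP R4  → R4 = 49, stack: [21]
  POP R1  → R1 = 21, stack: []
Final: R4 = 49

49


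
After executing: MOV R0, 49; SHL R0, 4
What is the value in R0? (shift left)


Register state trace:
  MOV R0, 49  → R0 = 49
  SHL R0, 4  → R0 = 49 << 4 = 49 * 2^4 = 784
Final: R0 = 784

784


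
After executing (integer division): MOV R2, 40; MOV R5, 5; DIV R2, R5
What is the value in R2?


Register state trace:
  MOV R2, 40  → R2 = 40
  MOV R5, 5  → R5 = 5
  DIV R2, R5  → R2 = 40 // 5 = 8
Final: R2 = 8

8


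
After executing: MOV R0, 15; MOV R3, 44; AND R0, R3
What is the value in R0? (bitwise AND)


Register state trace:
  MOV R0, 15  → R0 = 15 (0b00001111)
  MOV R3, 44  → R3 = 44 (0b00101100)
  AND R0, R3  → R0 = 15 AND 44 = 12 (0b00001100)
Final: R0 = 12

12


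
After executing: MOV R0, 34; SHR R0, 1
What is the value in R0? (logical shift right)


Register state trace:
  MOV R0, 34  → R0 = 34
  SHR R0, 1  → R0 = 34 >> 1 = 34 // 2^1 = 17
Final: R0 = 17

17


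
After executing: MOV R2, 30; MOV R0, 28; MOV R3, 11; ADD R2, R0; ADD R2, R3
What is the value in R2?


Register state trace:
  MOV R2, 30  → R2 = 30
  MOV R0, 28  → R0 = 28
  MOV R3, 11  → R3 = 11
  ADD R2, R0  → R2 = 30 + 28 = 58
  ADD R2, R3  → R2 = 58 + 11 = 69
Final: R2 = 69

69
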